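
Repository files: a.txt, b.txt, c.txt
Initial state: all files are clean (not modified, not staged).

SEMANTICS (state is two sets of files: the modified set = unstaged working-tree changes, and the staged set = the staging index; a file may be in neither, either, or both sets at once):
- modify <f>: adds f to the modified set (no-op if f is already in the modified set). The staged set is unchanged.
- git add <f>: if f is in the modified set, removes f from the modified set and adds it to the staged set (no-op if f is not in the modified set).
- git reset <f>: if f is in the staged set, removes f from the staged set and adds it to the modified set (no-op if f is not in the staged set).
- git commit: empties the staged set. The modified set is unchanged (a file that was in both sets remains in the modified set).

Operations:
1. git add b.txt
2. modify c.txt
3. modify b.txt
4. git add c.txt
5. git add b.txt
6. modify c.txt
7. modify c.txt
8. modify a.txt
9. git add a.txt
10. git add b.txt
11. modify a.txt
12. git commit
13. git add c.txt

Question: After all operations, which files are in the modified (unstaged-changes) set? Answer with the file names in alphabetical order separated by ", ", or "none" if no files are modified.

Answer: a.txt

Derivation:
After op 1 (git add b.txt): modified={none} staged={none}
After op 2 (modify c.txt): modified={c.txt} staged={none}
After op 3 (modify b.txt): modified={b.txt, c.txt} staged={none}
After op 4 (git add c.txt): modified={b.txt} staged={c.txt}
After op 5 (git add b.txt): modified={none} staged={b.txt, c.txt}
After op 6 (modify c.txt): modified={c.txt} staged={b.txt, c.txt}
After op 7 (modify c.txt): modified={c.txt} staged={b.txt, c.txt}
After op 8 (modify a.txt): modified={a.txt, c.txt} staged={b.txt, c.txt}
After op 9 (git add a.txt): modified={c.txt} staged={a.txt, b.txt, c.txt}
After op 10 (git add b.txt): modified={c.txt} staged={a.txt, b.txt, c.txt}
After op 11 (modify a.txt): modified={a.txt, c.txt} staged={a.txt, b.txt, c.txt}
After op 12 (git commit): modified={a.txt, c.txt} staged={none}
After op 13 (git add c.txt): modified={a.txt} staged={c.txt}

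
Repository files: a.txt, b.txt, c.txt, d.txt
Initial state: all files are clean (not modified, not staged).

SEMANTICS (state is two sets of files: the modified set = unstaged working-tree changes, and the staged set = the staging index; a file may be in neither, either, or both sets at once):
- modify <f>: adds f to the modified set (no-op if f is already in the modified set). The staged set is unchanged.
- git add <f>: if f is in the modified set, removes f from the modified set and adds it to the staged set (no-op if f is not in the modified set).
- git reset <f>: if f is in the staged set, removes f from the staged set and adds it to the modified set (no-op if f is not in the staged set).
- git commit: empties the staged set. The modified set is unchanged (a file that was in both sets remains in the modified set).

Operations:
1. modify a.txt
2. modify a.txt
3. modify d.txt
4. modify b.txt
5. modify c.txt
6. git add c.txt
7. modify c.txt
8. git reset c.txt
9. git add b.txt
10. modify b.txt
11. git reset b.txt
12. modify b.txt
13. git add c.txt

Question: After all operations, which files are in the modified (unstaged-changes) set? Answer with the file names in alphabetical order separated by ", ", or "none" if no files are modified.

Answer: a.txt, b.txt, d.txt

Derivation:
After op 1 (modify a.txt): modified={a.txt} staged={none}
After op 2 (modify a.txt): modified={a.txt} staged={none}
After op 3 (modify d.txt): modified={a.txt, d.txt} staged={none}
After op 4 (modify b.txt): modified={a.txt, b.txt, d.txt} staged={none}
After op 5 (modify c.txt): modified={a.txt, b.txt, c.txt, d.txt} staged={none}
After op 6 (git add c.txt): modified={a.txt, b.txt, d.txt} staged={c.txt}
After op 7 (modify c.txt): modified={a.txt, b.txt, c.txt, d.txt} staged={c.txt}
After op 8 (git reset c.txt): modified={a.txt, b.txt, c.txt, d.txt} staged={none}
After op 9 (git add b.txt): modified={a.txt, c.txt, d.txt} staged={b.txt}
After op 10 (modify b.txt): modified={a.txt, b.txt, c.txt, d.txt} staged={b.txt}
After op 11 (git reset b.txt): modified={a.txt, b.txt, c.txt, d.txt} staged={none}
After op 12 (modify b.txt): modified={a.txt, b.txt, c.txt, d.txt} staged={none}
After op 13 (git add c.txt): modified={a.txt, b.txt, d.txt} staged={c.txt}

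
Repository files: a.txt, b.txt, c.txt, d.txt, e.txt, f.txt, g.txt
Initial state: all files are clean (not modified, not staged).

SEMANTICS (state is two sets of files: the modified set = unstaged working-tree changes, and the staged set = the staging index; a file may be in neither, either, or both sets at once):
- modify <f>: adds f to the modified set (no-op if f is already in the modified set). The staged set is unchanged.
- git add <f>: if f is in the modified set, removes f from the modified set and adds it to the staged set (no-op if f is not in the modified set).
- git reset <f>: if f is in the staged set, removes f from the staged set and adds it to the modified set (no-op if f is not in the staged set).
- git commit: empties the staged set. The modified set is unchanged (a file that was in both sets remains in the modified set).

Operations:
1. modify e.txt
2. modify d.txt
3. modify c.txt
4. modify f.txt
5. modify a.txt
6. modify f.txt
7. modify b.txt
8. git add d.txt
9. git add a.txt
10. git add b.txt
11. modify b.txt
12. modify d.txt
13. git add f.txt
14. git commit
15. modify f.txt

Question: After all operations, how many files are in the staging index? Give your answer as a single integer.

After op 1 (modify e.txt): modified={e.txt} staged={none}
After op 2 (modify d.txt): modified={d.txt, e.txt} staged={none}
After op 3 (modify c.txt): modified={c.txt, d.txt, e.txt} staged={none}
After op 4 (modify f.txt): modified={c.txt, d.txt, e.txt, f.txt} staged={none}
After op 5 (modify a.txt): modified={a.txt, c.txt, d.txt, e.txt, f.txt} staged={none}
After op 6 (modify f.txt): modified={a.txt, c.txt, d.txt, e.txt, f.txt} staged={none}
After op 7 (modify b.txt): modified={a.txt, b.txt, c.txt, d.txt, e.txt, f.txt} staged={none}
After op 8 (git add d.txt): modified={a.txt, b.txt, c.txt, e.txt, f.txt} staged={d.txt}
After op 9 (git add a.txt): modified={b.txt, c.txt, e.txt, f.txt} staged={a.txt, d.txt}
After op 10 (git add b.txt): modified={c.txt, e.txt, f.txt} staged={a.txt, b.txt, d.txt}
After op 11 (modify b.txt): modified={b.txt, c.txt, e.txt, f.txt} staged={a.txt, b.txt, d.txt}
After op 12 (modify d.txt): modified={b.txt, c.txt, d.txt, e.txt, f.txt} staged={a.txt, b.txt, d.txt}
After op 13 (git add f.txt): modified={b.txt, c.txt, d.txt, e.txt} staged={a.txt, b.txt, d.txt, f.txt}
After op 14 (git commit): modified={b.txt, c.txt, d.txt, e.txt} staged={none}
After op 15 (modify f.txt): modified={b.txt, c.txt, d.txt, e.txt, f.txt} staged={none}
Final staged set: {none} -> count=0

Answer: 0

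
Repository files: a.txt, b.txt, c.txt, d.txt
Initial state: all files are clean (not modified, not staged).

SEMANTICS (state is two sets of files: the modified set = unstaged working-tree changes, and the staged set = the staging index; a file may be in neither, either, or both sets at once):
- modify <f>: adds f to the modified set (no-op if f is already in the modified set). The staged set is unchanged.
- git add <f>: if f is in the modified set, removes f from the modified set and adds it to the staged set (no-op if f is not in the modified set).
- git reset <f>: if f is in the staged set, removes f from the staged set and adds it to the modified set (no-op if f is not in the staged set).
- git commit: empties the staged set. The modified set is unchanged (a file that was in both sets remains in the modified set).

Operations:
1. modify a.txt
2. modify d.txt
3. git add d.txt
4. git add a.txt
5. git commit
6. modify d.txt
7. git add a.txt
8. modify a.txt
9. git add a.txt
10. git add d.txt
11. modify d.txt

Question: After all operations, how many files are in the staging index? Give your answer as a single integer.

Answer: 2

Derivation:
After op 1 (modify a.txt): modified={a.txt} staged={none}
After op 2 (modify d.txt): modified={a.txt, d.txt} staged={none}
After op 3 (git add d.txt): modified={a.txt} staged={d.txt}
After op 4 (git add a.txt): modified={none} staged={a.txt, d.txt}
After op 5 (git commit): modified={none} staged={none}
After op 6 (modify d.txt): modified={d.txt} staged={none}
After op 7 (git add a.txt): modified={d.txt} staged={none}
After op 8 (modify a.txt): modified={a.txt, d.txt} staged={none}
After op 9 (git add a.txt): modified={d.txt} staged={a.txt}
After op 10 (git add d.txt): modified={none} staged={a.txt, d.txt}
After op 11 (modify d.txt): modified={d.txt} staged={a.txt, d.txt}
Final staged set: {a.txt, d.txt} -> count=2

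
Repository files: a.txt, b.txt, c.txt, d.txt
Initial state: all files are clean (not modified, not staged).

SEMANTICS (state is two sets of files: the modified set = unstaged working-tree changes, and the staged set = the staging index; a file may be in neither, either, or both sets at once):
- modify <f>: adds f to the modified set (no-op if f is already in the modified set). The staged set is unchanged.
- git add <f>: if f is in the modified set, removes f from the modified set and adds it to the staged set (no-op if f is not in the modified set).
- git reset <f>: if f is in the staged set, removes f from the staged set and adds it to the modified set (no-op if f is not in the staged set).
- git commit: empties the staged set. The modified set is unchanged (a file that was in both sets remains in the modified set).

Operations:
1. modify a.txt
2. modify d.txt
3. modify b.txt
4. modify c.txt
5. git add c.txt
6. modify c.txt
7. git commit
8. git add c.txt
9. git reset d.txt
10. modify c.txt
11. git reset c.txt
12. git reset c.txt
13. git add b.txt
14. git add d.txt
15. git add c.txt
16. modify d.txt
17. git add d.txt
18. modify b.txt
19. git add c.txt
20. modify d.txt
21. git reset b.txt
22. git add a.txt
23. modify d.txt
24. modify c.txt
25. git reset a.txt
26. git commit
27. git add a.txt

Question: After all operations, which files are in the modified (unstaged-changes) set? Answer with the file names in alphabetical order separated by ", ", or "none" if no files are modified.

Answer: b.txt, c.txt, d.txt

Derivation:
After op 1 (modify a.txt): modified={a.txt} staged={none}
After op 2 (modify d.txt): modified={a.txt, d.txt} staged={none}
After op 3 (modify b.txt): modified={a.txt, b.txt, d.txt} staged={none}
After op 4 (modify c.txt): modified={a.txt, b.txt, c.txt, d.txt} staged={none}
After op 5 (git add c.txt): modified={a.txt, b.txt, d.txt} staged={c.txt}
After op 6 (modify c.txt): modified={a.txt, b.txt, c.txt, d.txt} staged={c.txt}
After op 7 (git commit): modified={a.txt, b.txt, c.txt, d.txt} staged={none}
After op 8 (git add c.txt): modified={a.txt, b.txt, d.txt} staged={c.txt}
After op 9 (git reset d.txt): modified={a.txt, b.txt, d.txt} staged={c.txt}
After op 10 (modify c.txt): modified={a.txt, b.txt, c.txt, d.txt} staged={c.txt}
After op 11 (git reset c.txt): modified={a.txt, b.txt, c.txt, d.txt} staged={none}
After op 12 (git reset c.txt): modified={a.txt, b.txt, c.txt, d.txt} staged={none}
After op 13 (git add b.txt): modified={a.txt, c.txt, d.txt} staged={b.txt}
After op 14 (git add d.txt): modified={a.txt, c.txt} staged={b.txt, d.txt}
After op 15 (git add c.txt): modified={a.txt} staged={b.txt, c.txt, d.txt}
After op 16 (modify d.txt): modified={a.txt, d.txt} staged={b.txt, c.txt, d.txt}
After op 17 (git add d.txt): modified={a.txt} staged={b.txt, c.txt, d.txt}
After op 18 (modify b.txt): modified={a.txt, b.txt} staged={b.txt, c.txt, d.txt}
After op 19 (git add c.txt): modified={a.txt, b.txt} staged={b.txt, c.txt, d.txt}
After op 20 (modify d.txt): modified={a.txt, b.txt, d.txt} staged={b.txt, c.txt, d.txt}
After op 21 (git reset b.txt): modified={a.txt, b.txt, d.txt} staged={c.txt, d.txt}
After op 22 (git add a.txt): modified={b.txt, d.txt} staged={a.txt, c.txt, d.txt}
After op 23 (modify d.txt): modified={b.txt, d.txt} staged={a.txt, c.txt, d.txt}
After op 24 (modify c.txt): modified={b.txt, c.txt, d.txt} staged={a.txt, c.txt, d.txt}
After op 25 (git reset a.txt): modified={a.txt, b.txt, c.txt, d.txt} staged={c.txt, d.txt}
After op 26 (git commit): modified={a.txt, b.txt, c.txt, d.txt} staged={none}
After op 27 (git add a.txt): modified={b.txt, c.txt, d.txt} staged={a.txt}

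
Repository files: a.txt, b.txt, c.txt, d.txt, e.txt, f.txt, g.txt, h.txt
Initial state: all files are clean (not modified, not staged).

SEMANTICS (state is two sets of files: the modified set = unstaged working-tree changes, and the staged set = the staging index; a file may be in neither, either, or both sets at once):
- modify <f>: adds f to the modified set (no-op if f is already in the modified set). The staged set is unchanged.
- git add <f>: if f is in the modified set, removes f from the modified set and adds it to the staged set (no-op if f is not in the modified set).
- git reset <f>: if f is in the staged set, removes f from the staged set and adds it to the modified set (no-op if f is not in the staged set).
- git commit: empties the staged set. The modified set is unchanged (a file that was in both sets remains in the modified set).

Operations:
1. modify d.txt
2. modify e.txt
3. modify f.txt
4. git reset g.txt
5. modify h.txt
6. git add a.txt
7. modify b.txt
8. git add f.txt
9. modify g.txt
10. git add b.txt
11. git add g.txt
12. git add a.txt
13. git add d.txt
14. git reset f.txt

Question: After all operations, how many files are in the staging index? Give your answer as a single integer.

Answer: 3

Derivation:
After op 1 (modify d.txt): modified={d.txt} staged={none}
After op 2 (modify e.txt): modified={d.txt, e.txt} staged={none}
After op 3 (modify f.txt): modified={d.txt, e.txt, f.txt} staged={none}
After op 4 (git reset g.txt): modified={d.txt, e.txt, f.txt} staged={none}
After op 5 (modify h.txt): modified={d.txt, e.txt, f.txt, h.txt} staged={none}
After op 6 (git add a.txt): modified={d.txt, e.txt, f.txt, h.txt} staged={none}
After op 7 (modify b.txt): modified={b.txt, d.txt, e.txt, f.txt, h.txt} staged={none}
After op 8 (git add f.txt): modified={b.txt, d.txt, e.txt, h.txt} staged={f.txt}
After op 9 (modify g.txt): modified={b.txt, d.txt, e.txt, g.txt, h.txt} staged={f.txt}
After op 10 (git add b.txt): modified={d.txt, e.txt, g.txt, h.txt} staged={b.txt, f.txt}
After op 11 (git add g.txt): modified={d.txt, e.txt, h.txt} staged={b.txt, f.txt, g.txt}
After op 12 (git add a.txt): modified={d.txt, e.txt, h.txt} staged={b.txt, f.txt, g.txt}
After op 13 (git add d.txt): modified={e.txt, h.txt} staged={b.txt, d.txt, f.txt, g.txt}
After op 14 (git reset f.txt): modified={e.txt, f.txt, h.txt} staged={b.txt, d.txt, g.txt}
Final staged set: {b.txt, d.txt, g.txt} -> count=3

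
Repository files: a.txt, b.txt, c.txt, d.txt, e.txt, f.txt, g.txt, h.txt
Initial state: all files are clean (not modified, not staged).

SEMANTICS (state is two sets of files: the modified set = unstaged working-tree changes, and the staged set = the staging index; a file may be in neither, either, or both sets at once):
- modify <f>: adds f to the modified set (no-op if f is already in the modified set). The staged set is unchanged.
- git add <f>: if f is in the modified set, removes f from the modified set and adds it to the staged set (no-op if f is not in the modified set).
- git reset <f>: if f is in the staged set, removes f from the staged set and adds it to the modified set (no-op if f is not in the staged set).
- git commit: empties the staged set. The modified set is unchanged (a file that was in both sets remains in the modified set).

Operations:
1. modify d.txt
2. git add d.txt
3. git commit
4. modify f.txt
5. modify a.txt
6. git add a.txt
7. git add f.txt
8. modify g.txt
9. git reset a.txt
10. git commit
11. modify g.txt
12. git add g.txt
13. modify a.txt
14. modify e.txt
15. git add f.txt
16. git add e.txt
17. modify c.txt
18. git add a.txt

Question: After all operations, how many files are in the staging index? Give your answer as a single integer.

After op 1 (modify d.txt): modified={d.txt} staged={none}
After op 2 (git add d.txt): modified={none} staged={d.txt}
After op 3 (git commit): modified={none} staged={none}
After op 4 (modify f.txt): modified={f.txt} staged={none}
After op 5 (modify a.txt): modified={a.txt, f.txt} staged={none}
After op 6 (git add a.txt): modified={f.txt} staged={a.txt}
After op 7 (git add f.txt): modified={none} staged={a.txt, f.txt}
After op 8 (modify g.txt): modified={g.txt} staged={a.txt, f.txt}
After op 9 (git reset a.txt): modified={a.txt, g.txt} staged={f.txt}
After op 10 (git commit): modified={a.txt, g.txt} staged={none}
After op 11 (modify g.txt): modified={a.txt, g.txt} staged={none}
After op 12 (git add g.txt): modified={a.txt} staged={g.txt}
After op 13 (modify a.txt): modified={a.txt} staged={g.txt}
After op 14 (modify e.txt): modified={a.txt, e.txt} staged={g.txt}
After op 15 (git add f.txt): modified={a.txt, e.txt} staged={g.txt}
After op 16 (git add e.txt): modified={a.txt} staged={e.txt, g.txt}
After op 17 (modify c.txt): modified={a.txt, c.txt} staged={e.txt, g.txt}
After op 18 (git add a.txt): modified={c.txt} staged={a.txt, e.txt, g.txt}
Final staged set: {a.txt, e.txt, g.txt} -> count=3

Answer: 3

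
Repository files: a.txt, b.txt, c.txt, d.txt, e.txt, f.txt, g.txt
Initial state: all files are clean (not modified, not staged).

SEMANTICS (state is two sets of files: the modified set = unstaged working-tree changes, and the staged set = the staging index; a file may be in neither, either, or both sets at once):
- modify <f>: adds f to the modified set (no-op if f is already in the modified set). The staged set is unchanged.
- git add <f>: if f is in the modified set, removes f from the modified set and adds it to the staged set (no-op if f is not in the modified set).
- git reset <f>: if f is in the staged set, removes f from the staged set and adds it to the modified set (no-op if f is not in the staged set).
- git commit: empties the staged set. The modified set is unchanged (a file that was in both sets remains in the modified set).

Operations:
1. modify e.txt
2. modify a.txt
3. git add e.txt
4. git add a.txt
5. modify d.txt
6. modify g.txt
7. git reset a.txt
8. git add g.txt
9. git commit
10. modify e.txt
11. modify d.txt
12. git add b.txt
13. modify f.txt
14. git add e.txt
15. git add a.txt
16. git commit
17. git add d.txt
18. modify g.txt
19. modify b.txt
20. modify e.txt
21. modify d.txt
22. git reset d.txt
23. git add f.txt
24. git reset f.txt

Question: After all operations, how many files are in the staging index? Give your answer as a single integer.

After op 1 (modify e.txt): modified={e.txt} staged={none}
After op 2 (modify a.txt): modified={a.txt, e.txt} staged={none}
After op 3 (git add e.txt): modified={a.txt} staged={e.txt}
After op 4 (git add a.txt): modified={none} staged={a.txt, e.txt}
After op 5 (modify d.txt): modified={d.txt} staged={a.txt, e.txt}
After op 6 (modify g.txt): modified={d.txt, g.txt} staged={a.txt, e.txt}
After op 7 (git reset a.txt): modified={a.txt, d.txt, g.txt} staged={e.txt}
After op 8 (git add g.txt): modified={a.txt, d.txt} staged={e.txt, g.txt}
After op 9 (git commit): modified={a.txt, d.txt} staged={none}
After op 10 (modify e.txt): modified={a.txt, d.txt, e.txt} staged={none}
After op 11 (modify d.txt): modified={a.txt, d.txt, e.txt} staged={none}
After op 12 (git add b.txt): modified={a.txt, d.txt, e.txt} staged={none}
After op 13 (modify f.txt): modified={a.txt, d.txt, e.txt, f.txt} staged={none}
After op 14 (git add e.txt): modified={a.txt, d.txt, f.txt} staged={e.txt}
After op 15 (git add a.txt): modified={d.txt, f.txt} staged={a.txt, e.txt}
After op 16 (git commit): modified={d.txt, f.txt} staged={none}
After op 17 (git add d.txt): modified={f.txt} staged={d.txt}
After op 18 (modify g.txt): modified={f.txt, g.txt} staged={d.txt}
After op 19 (modify b.txt): modified={b.txt, f.txt, g.txt} staged={d.txt}
After op 20 (modify e.txt): modified={b.txt, e.txt, f.txt, g.txt} staged={d.txt}
After op 21 (modify d.txt): modified={b.txt, d.txt, e.txt, f.txt, g.txt} staged={d.txt}
After op 22 (git reset d.txt): modified={b.txt, d.txt, e.txt, f.txt, g.txt} staged={none}
After op 23 (git add f.txt): modified={b.txt, d.txt, e.txt, g.txt} staged={f.txt}
After op 24 (git reset f.txt): modified={b.txt, d.txt, e.txt, f.txt, g.txt} staged={none}
Final staged set: {none} -> count=0

Answer: 0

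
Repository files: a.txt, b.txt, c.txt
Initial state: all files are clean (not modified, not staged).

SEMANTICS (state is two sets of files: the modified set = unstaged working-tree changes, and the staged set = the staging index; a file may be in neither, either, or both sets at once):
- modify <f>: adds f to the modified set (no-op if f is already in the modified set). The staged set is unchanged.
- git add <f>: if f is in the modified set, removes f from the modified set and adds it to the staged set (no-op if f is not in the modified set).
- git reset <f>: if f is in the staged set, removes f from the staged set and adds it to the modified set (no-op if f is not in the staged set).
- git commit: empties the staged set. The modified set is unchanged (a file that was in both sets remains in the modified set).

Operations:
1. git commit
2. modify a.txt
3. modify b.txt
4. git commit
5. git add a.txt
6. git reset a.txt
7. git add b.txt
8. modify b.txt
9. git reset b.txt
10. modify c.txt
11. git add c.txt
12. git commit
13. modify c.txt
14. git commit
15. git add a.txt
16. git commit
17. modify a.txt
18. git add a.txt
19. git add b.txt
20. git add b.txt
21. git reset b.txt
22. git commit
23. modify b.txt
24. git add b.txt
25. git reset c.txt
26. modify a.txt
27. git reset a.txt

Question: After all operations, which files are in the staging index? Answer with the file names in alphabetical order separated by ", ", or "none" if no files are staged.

After op 1 (git commit): modified={none} staged={none}
After op 2 (modify a.txt): modified={a.txt} staged={none}
After op 3 (modify b.txt): modified={a.txt, b.txt} staged={none}
After op 4 (git commit): modified={a.txt, b.txt} staged={none}
After op 5 (git add a.txt): modified={b.txt} staged={a.txt}
After op 6 (git reset a.txt): modified={a.txt, b.txt} staged={none}
After op 7 (git add b.txt): modified={a.txt} staged={b.txt}
After op 8 (modify b.txt): modified={a.txt, b.txt} staged={b.txt}
After op 9 (git reset b.txt): modified={a.txt, b.txt} staged={none}
After op 10 (modify c.txt): modified={a.txt, b.txt, c.txt} staged={none}
After op 11 (git add c.txt): modified={a.txt, b.txt} staged={c.txt}
After op 12 (git commit): modified={a.txt, b.txt} staged={none}
After op 13 (modify c.txt): modified={a.txt, b.txt, c.txt} staged={none}
After op 14 (git commit): modified={a.txt, b.txt, c.txt} staged={none}
After op 15 (git add a.txt): modified={b.txt, c.txt} staged={a.txt}
After op 16 (git commit): modified={b.txt, c.txt} staged={none}
After op 17 (modify a.txt): modified={a.txt, b.txt, c.txt} staged={none}
After op 18 (git add a.txt): modified={b.txt, c.txt} staged={a.txt}
After op 19 (git add b.txt): modified={c.txt} staged={a.txt, b.txt}
After op 20 (git add b.txt): modified={c.txt} staged={a.txt, b.txt}
After op 21 (git reset b.txt): modified={b.txt, c.txt} staged={a.txt}
After op 22 (git commit): modified={b.txt, c.txt} staged={none}
After op 23 (modify b.txt): modified={b.txt, c.txt} staged={none}
After op 24 (git add b.txt): modified={c.txt} staged={b.txt}
After op 25 (git reset c.txt): modified={c.txt} staged={b.txt}
After op 26 (modify a.txt): modified={a.txt, c.txt} staged={b.txt}
After op 27 (git reset a.txt): modified={a.txt, c.txt} staged={b.txt}

Answer: b.txt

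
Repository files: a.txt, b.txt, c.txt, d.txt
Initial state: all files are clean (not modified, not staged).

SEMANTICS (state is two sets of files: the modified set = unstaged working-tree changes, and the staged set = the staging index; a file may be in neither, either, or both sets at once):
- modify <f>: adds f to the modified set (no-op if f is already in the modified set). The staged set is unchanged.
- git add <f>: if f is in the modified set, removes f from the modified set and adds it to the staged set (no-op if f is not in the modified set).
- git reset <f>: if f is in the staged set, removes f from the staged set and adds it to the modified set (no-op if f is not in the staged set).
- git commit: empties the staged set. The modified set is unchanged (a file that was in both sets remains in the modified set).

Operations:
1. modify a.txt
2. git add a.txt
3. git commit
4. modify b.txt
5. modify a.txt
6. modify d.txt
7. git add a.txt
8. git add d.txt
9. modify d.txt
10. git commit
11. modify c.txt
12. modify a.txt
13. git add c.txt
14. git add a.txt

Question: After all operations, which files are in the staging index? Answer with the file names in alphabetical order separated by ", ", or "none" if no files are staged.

Answer: a.txt, c.txt

Derivation:
After op 1 (modify a.txt): modified={a.txt} staged={none}
After op 2 (git add a.txt): modified={none} staged={a.txt}
After op 3 (git commit): modified={none} staged={none}
After op 4 (modify b.txt): modified={b.txt} staged={none}
After op 5 (modify a.txt): modified={a.txt, b.txt} staged={none}
After op 6 (modify d.txt): modified={a.txt, b.txt, d.txt} staged={none}
After op 7 (git add a.txt): modified={b.txt, d.txt} staged={a.txt}
After op 8 (git add d.txt): modified={b.txt} staged={a.txt, d.txt}
After op 9 (modify d.txt): modified={b.txt, d.txt} staged={a.txt, d.txt}
After op 10 (git commit): modified={b.txt, d.txt} staged={none}
After op 11 (modify c.txt): modified={b.txt, c.txt, d.txt} staged={none}
After op 12 (modify a.txt): modified={a.txt, b.txt, c.txt, d.txt} staged={none}
After op 13 (git add c.txt): modified={a.txt, b.txt, d.txt} staged={c.txt}
After op 14 (git add a.txt): modified={b.txt, d.txt} staged={a.txt, c.txt}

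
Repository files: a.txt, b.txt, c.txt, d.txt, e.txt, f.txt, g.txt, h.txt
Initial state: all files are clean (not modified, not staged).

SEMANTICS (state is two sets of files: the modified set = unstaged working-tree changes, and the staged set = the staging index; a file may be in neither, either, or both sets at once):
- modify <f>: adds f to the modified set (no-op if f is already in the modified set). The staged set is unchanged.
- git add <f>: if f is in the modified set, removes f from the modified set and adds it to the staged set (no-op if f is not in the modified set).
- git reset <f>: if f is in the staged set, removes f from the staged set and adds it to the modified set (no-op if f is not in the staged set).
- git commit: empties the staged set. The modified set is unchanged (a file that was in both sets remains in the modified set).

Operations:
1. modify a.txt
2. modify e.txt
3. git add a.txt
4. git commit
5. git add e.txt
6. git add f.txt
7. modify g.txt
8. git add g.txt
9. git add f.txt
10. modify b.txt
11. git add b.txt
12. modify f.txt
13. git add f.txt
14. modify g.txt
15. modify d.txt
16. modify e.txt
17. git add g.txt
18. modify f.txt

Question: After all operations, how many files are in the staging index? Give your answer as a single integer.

After op 1 (modify a.txt): modified={a.txt} staged={none}
After op 2 (modify e.txt): modified={a.txt, e.txt} staged={none}
After op 3 (git add a.txt): modified={e.txt} staged={a.txt}
After op 4 (git commit): modified={e.txt} staged={none}
After op 5 (git add e.txt): modified={none} staged={e.txt}
After op 6 (git add f.txt): modified={none} staged={e.txt}
After op 7 (modify g.txt): modified={g.txt} staged={e.txt}
After op 8 (git add g.txt): modified={none} staged={e.txt, g.txt}
After op 9 (git add f.txt): modified={none} staged={e.txt, g.txt}
After op 10 (modify b.txt): modified={b.txt} staged={e.txt, g.txt}
After op 11 (git add b.txt): modified={none} staged={b.txt, e.txt, g.txt}
After op 12 (modify f.txt): modified={f.txt} staged={b.txt, e.txt, g.txt}
After op 13 (git add f.txt): modified={none} staged={b.txt, e.txt, f.txt, g.txt}
After op 14 (modify g.txt): modified={g.txt} staged={b.txt, e.txt, f.txt, g.txt}
After op 15 (modify d.txt): modified={d.txt, g.txt} staged={b.txt, e.txt, f.txt, g.txt}
After op 16 (modify e.txt): modified={d.txt, e.txt, g.txt} staged={b.txt, e.txt, f.txt, g.txt}
After op 17 (git add g.txt): modified={d.txt, e.txt} staged={b.txt, e.txt, f.txt, g.txt}
After op 18 (modify f.txt): modified={d.txt, e.txt, f.txt} staged={b.txt, e.txt, f.txt, g.txt}
Final staged set: {b.txt, e.txt, f.txt, g.txt} -> count=4

Answer: 4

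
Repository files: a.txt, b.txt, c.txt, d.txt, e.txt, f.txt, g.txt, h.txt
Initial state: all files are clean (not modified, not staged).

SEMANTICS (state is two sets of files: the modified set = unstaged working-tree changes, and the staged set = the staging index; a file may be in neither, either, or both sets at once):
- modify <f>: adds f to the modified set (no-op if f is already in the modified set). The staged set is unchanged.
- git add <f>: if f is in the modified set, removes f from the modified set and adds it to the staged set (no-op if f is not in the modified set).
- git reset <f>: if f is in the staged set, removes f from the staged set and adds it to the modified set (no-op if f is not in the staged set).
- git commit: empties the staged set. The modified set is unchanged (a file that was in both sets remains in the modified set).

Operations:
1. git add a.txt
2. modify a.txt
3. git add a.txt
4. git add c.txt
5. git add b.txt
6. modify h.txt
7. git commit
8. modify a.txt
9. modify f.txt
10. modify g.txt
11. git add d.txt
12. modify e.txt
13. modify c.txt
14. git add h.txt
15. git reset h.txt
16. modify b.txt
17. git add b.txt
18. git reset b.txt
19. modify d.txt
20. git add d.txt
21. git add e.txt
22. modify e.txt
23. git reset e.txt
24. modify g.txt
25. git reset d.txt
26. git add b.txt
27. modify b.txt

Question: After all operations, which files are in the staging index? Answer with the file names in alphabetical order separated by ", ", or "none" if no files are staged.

After op 1 (git add a.txt): modified={none} staged={none}
After op 2 (modify a.txt): modified={a.txt} staged={none}
After op 3 (git add a.txt): modified={none} staged={a.txt}
After op 4 (git add c.txt): modified={none} staged={a.txt}
After op 5 (git add b.txt): modified={none} staged={a.txt}
After op 6 (modify h.txt): modified={h.txt} staged={a.txt}
After op 7 (git commit): modified={h.txt} staged={none}
After op 8 (modify a.txt): modified={a.txt, h.txt} staged={none}
After op 9 (modify f.txt): modified={a.txt, f.txt, h.txt} staged={none}
After op 10 (modify g.txt): modified={a.txt, f.txt, g.txt, h.txt} staged={none}
After op 11 (git add d.txt): modified={a.txt, f.txt, g.txt, h.txt} staged={none}
After op 12 (modify e.txt): modified={a.txt, e.txt, f.txt, g.txt, h.txt} staged={none}
After op 13 (modify c.txt): modified={a.txt, c.txt, e.txt, f.txt, g.txt, h.txt} staged={none}
After op 14 (git add h.txt): modified={a.txt, c.txt, e.txt, f.txt, g.txt} staged={h.txt}
After op 15 (git reset h.txt): modified={a.txt, c.txt, e.txt, f.txt, g.txt, h.txt} staged={none}
After op 16 (modify b.txt): modified={a.txt, b.txt, c.txt, e.txt, f.txt, g.txt, h.txt} staged={none}
After op 17 (git add b.txt): modified={a.txt, c.txt, e.txt, f.txt, g.txt, h.txt} staged={b.txt}
After op 18 (git reset b.txt): modified={a.txt, b.txt, c.txt, e.txt, f.txt, g.txt, h.txt} staged={none}
After op 19 (modify d.txt): modified={a.txt, b.txt, c.txt, d.txt, e.txt, f.txt, g.txt, h.txt} staged={none}
After op 20 (git add d.txt): modified={a.txt, b.txt, c.txt, e.txt, f.txt, g.txt, h.txt} staged={d.txt}
After op 21 (git add e.txt): modified={a.txt, b.txt, c.txt, f.txt, g.txt, h.txt} staged={d.txt, e.txt}
After op 22 (modify e.txt): modified={a.txt, b.txt, c.txt, e.txt, f.txt, g.txt, h.txt} staged={d.txt, e.txt}
After op 23 (git reset e.txt): modified={a.txt, b.txt, c.txt, e.txt, f.txt, g.txt, h.txt} staged={d.txt}
After op 24 (modify g.txt): modified={a.txt, b.txt, c.txt, e.txt, f.txt, g.txt, h.txt} staged={d.txt}
After op 25 (git reset d.txt): modified={a.txt, b.txt, c.txt, d.txt, e.txt, f.txt, g.txt, h.txt} staged={none}
After op 26 (git add b.txt): modified={a.txt, c.txt, d.txt, e.txt, f.txt, g.txt, h.txt} staged={b.txt}
After op 27 (modify b.txt): modified={a.txt, b.txt, c.txt, d.txt, e.txt, f.txt, g.txt, h.txt} staged={b.txt}

Answer: b.txt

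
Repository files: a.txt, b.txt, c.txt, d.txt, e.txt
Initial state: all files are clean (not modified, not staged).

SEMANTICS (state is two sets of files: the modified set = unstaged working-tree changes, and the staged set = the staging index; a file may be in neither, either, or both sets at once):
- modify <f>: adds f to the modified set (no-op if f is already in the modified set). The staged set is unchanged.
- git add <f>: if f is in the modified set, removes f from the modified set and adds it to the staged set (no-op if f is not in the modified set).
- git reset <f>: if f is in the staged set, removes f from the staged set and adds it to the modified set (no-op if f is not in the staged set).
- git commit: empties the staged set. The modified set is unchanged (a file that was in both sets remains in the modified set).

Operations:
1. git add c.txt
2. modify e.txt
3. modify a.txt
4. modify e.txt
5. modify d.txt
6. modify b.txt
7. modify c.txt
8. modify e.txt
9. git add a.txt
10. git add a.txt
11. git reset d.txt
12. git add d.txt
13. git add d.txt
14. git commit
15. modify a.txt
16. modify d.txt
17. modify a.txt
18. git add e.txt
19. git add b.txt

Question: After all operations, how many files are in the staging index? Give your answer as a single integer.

After op 1 (git add c.txt): modified={none} staged={none}
After op 2 (modify e.txt): modified={e.txt} staged={none}
After op 3 (modify a.txt): modified={a.txt, e.txt} staged={none}
After op 4 (modify e.txt): modified={a.txt, e.txt} staged={none}
After op 5 (modify d.txt): modified={a.txt, d.txt, e.txt} staged={none}
After op 6 (modify b.txt): modified={a.txt, b.txt, d.txt, e.txt} staged={none}
After op 7 (modify c.txt): modified={a.txt, b.txt, c.txt, d.txt, e.txt} staged={none}
After op 8 (modify e.txt): modified={a.txt, b.txt, c.txt, d.txt, e.txt} staged={none}
After op 9 (git add a.txt): modified={b.txt, c.txt, d.txt, e.txt} staged={a.txt}
After op 10 (git add a.txt): modified={b.txt, c.txt, d.txt, e.txt} staged={a.txt}
After op 11 (git reset d.txt): modified={b.txt, c.txt, d.txt, e.txt} staged={a.txt}
After op 12 (git add d.txt): modified={b.txt, c.txt, e.txt} staged={a.txt, d.txt}
After op 13 (git add d.txt): modified={b.txt, c.txt, e.txt} staged={a.txt, d.txt}
After op 14 (git commit): modified={b.txt, c.txt, e.txt} staged={none}
After op 15 (modify a.txt): modified={a.txt, b.txt, c.txt, e.txt} staged={none}
After op 16 (modify d.txt): modified={a.txt, b.txt, c.txt, d.txt, e.txt} staged={none}
After op 17 (modify a.txt): modified={a.txt, b.txt, c.txt, d.txt, e.txt} staged={none}
After op 18 (git add e.txt): modified={a.txt, b.txt, c.txt, d.txt} staged={e.txt}
After op 19 (git add b.txt): modified={a.txt, c.txt, d.txt} staged={b.txt, e.txt}
Final staged set: {b.txt, e.txt} -> count=2

Answer: 2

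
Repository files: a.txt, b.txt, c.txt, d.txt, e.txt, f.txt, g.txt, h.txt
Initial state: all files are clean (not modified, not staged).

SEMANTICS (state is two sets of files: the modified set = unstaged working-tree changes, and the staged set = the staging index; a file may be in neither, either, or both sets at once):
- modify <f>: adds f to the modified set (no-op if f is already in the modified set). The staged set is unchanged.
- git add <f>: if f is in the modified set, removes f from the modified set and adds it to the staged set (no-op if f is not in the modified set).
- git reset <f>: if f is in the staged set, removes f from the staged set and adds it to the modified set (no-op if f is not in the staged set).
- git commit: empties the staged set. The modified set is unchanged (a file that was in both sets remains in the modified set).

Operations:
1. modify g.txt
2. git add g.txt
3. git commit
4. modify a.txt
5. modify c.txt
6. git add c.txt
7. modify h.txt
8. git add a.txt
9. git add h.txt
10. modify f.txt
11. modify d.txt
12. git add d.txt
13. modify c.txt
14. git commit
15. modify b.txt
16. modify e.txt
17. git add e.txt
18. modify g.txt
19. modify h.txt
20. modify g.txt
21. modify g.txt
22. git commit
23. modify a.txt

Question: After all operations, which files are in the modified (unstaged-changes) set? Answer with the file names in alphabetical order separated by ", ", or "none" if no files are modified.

After op 1 (modify g.txt): modified={g.txt} staged={none}
After op 2 (git add g.txt): modified={none} staged={g.txt}
After op 3 (git commit): modified={none} staged={none}
After op 4 (modify a.txt): modified={a.txt} staged={none}
After op 5 (modify c.txt): modified={a.txt, c.txt} staged={none}
After op 6 (git add c.txt): modified={a.txt} staged={c.txt}
After op 7 (modify h.txt): modified={a.txt, h.txt} staged={c.txt}
After op 8 (git add a.txt): modified={h.txt} staged={a.txt, c.txt}
After op 9 (git add h.txt): modified={none} staged={a.txt, c.txt, h.txt}
After op 10 (modify f.txt): modified={f.txt} staged={a.txt, c.txt, h.txt}
After op 11 (modify d.txt): modified={d.txt, f.txt} staged={a.txt, c.txt, h.txt}
After op 12 (git add d.txt): modified={f.txt} staged={a.txt, c.txt, d.txt, h.txt}
After op 13 (modify c.txt): modified={c.txt, f.txt} staged={a.txt, c.txt, d.txt, h.txt}
After op 14 (git commit): modified={c.txt, f.txt} staged={none}
After op 15 (modify b.txt): modified={b.txt, c.txt, f.txt} staged={none}
After op 16 (modify e.txt): modified={b.txt, c.txt, e.txt, f.txt} staged={none}
After op 17 (git add e.txt): modified={b.txt, c.txt, f.txt} staged={e.txt}
After op 18 (modify g.txt): modified={b.txt, c.txt, f.txt, g.txt} staged={e.txt}
After op 19 (modify h.txt): modified={b.txt, c.txt, f.txt, g.txt, h.txt} staged={e.txt}
After op 20 (modify g.txt): modified={b.txt, c.txt, f.txt, g.txt, h.txt} staged={e.txt}
After op 21 (modify g.txt): modified={b.txt, c.txt, f.txt, g.txt, h.txt} staged={e.txt}
After op 22 (git commit): modified={b.txt, c.txt, f.txt, g.txt, h.txt} staged={none}
After op 23 (modify a.txt): modified={a.txt, b.txt, c.txt, f.txt, g.txt, h.txt} staged={none}

Answer: a.txt, b.txt, c.txt, f.txt, g.txt, h.txt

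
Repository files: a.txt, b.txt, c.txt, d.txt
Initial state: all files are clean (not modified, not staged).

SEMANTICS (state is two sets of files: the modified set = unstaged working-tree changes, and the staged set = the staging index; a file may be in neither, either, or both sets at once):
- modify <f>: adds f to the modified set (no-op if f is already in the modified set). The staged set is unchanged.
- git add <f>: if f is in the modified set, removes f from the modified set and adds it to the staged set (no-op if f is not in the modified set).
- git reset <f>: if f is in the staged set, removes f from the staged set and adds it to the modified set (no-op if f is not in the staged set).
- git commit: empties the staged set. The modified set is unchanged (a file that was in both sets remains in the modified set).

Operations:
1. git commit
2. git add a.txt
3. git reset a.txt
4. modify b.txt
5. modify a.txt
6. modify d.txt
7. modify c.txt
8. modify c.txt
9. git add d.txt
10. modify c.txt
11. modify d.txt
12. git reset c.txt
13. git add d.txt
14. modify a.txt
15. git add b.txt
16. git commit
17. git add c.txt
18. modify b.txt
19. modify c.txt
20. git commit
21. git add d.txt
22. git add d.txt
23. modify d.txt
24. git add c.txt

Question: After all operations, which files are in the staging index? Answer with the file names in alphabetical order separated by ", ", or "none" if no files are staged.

Answer: c.txt

Derivation:
After op 1 (git commit): modified={none} staged={none}
After op 2 (git add a.txt): modified={none} staged={none}
After op 3 (git reset a.txt): modified={none} staged={none}
After op 4 (modify b.txt): modified={b.txt} staged={none}
After op 5 (modify a.txt): modified={a.txt, b.txt} staged={none}
After op 6 (modify d.txt): modified={a.txt, b.txt, d.txt} staged={none}
After op 7 (modify c.txt): modified={a.txt, b.txt, c.txt, d.txt} staged={none}
After op 8 (modify c.txt): modified={a.txt, b.txt, c.txt, d.txt} staged={none}
After op 9 (git add d.txt): modified={a.txt, b.txt, c.txt} staged={d.txt}
After op 10 (modify c.txt): modified={a.txt, b.txt, c.txt} staged={d.txt}
After op 11 (modify d.txt): modified={a.txt, b.txt, c.txt, d.txt} staged={d.txt}
After op 12 (git reset c.txt): modified={a.txt, b.txt, c.txt, d.txt} staged={d.txt}
After op 13 (git add d.txt): modified={a.txt, b.txt, c.txt} staged={d.txt}
After op 14 (modify a.txt): modified={a.txt, b.txt, c.txt} staged={d.txt}
After op 15 (git add b.txt): modified={a.txt, c.txt} staged={b.txt, d.txt}
After op 16 (git commit): modified={a.txt, c.txt} staged={none}
After op 17 (git add c.txt): modified={a.txt} staged={c.txt}
After op 18 (modify b.txt): modified={a.txt, b.txt} staged={c.txt}
After op 19 (modify c.txt): modified={a.txt, b.txt, c.txt} staged={c.txt}
After op 20 (git commit): modified={a.txt, b.txt, c.txt} staged={none}
After op 21 (git add d.txt): modified={a.txt, b.txt, c.txt} staged={none}
After op 22 (git add d.txt): modified={a.txt, b.txt, c.txt} staged={none}
After op 23 (modify d.txt): modified={a.txt, b.txt, c.txt, d.txt} staged={none}
After op 24 (git add c.txt): modified={a.txt, b.txt, d.txt} staged={c.txt}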